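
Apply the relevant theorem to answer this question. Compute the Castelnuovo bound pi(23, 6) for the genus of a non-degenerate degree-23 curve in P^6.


Castelnuovo's bound: write d - 1 = m(r-1) + epsilon with 0 <= epsilon < r-1.
d - 1 = 23 - 1 = 22
r - 1 = 6 - 1 = 5
22 = 4*5 + 2, so m = 4, epsilon = 2
pi(d, r) = m(m-1)(r-1)/2 + m*epsilon
= 4*3*5/2 + 4*2
= 60/2 + 8
= 30 + 8 = 38

38


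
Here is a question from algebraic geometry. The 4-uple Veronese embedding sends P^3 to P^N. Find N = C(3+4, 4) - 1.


The Veronese embedding v_d: P^n -> P^N maps each point to all
degree-d monomials in n+1 homogeneous coordinates.
N = C(n+d, d) - 1
N = C(3+4, 4) - 1
N = C(7, 4) - 1
C(7, 4) = 35
N = 35 - 1 = 34

34


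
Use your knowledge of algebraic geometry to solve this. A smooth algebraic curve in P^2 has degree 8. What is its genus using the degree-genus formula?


Using the genus formula for smooth plane curves:
g = (d-1)(d-2)/2
g = (8-1)(8-2)/2
g = 7*6/2
g = 42/2 = 21

21


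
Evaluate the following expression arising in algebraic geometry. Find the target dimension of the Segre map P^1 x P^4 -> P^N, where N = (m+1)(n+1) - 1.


The Segre embedding maps P^m x P^n into P^N via
all products of coordinates from each factor.
N = (m+1)(n+1) - 1
N = (1+1)(4+1) - 1
N = 2*5 - 1
N = 10 - 1 = 9

9


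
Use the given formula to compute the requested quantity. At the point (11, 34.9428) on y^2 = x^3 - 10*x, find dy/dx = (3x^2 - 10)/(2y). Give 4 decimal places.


Using implicit differentiation of y^2 = x^3 - 10*x:
2y * dy/dx = 3x^2 - 10
dy/dx = (3x^2 - 10)/(2y)
Numerator: 3*11^2 - 10 = 353
Denominator: 2*34.9428 = 69.8856
dy/dx = 353/69.8856 = 5.0511

5.0511


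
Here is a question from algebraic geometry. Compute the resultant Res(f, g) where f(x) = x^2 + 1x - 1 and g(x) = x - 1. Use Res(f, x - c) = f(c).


For Res(f, x - c), we evaluate f at x = c.
f(1) = 1^2 + 1*1 - 1
= 1 + 1 - 1
= 2 - 1 = 1
Res(f, g) = 1

1


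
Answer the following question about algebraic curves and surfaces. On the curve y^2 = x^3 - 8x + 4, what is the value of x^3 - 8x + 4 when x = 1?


Compute x^3 - 8x + 4 at x = 1:
x^3 = 1^3 = 1
(-8)*x = (-8)*1 = -8
Sum: 1 - 8 + 4 = -3

-3


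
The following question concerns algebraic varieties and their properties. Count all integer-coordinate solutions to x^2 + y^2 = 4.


Systematically check integer values of x where x^2 <= 4.
For each valid x, check if 4 - x^2 is a perfect square.
x=0: 4 - 0 = 4, sqrt = 2 (valid)
x=2: 4 - 4 = 0, sqrt = 0 (valid)
Total integer solutions found: 4

4


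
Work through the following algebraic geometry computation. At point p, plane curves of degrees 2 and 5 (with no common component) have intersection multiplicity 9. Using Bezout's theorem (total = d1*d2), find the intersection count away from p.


By Bezout's theorem, the total intersection number is d1 * d2.
Total = 2 * 5 = 10
Intersection multiplicity at p = 9
Remaining intersections = 10 - 9 = 1

1


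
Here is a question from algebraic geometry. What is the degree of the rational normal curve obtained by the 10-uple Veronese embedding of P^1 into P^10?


The rational normal curve in P^10 is the image of P^1 under the 10-uple Veronese.
A general hyperplane in P^10 pulls back to a degree-10 form on P^1, which has 10 zeros,
so the curve meets a general hyperplane in 10 points. Degree = 10.

10


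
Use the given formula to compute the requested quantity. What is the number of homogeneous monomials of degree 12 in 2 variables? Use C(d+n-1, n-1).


The number of degree-12 monomials in 2 variables is C(d+n-1, n-1).
= C(12+2-1, 2-1) = C(13, 1)
= 13

13


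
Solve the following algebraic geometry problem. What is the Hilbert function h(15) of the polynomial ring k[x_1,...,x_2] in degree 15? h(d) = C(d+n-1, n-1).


The Hilbert function for the polynomial ring in 2 variables is:
h(d) = C(d+n-1, n-1)
h(15) = C(15+2-1, 2-1) = C(16, 1)
= 16! / (1! * 15!)
= 16

16


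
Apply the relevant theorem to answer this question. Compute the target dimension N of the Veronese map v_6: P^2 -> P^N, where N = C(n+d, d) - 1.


The Veronese embedding v_d: P^n -> P^N maps each point to all
degree-d monomials in n+1 homogeneous coordinates.
N = C(n+d, d) - 1
N = C(2+6, 6) - 1
N = C(8, 6) - 1
C(8, 6) = 28
N = 28 - 1 = 27

27


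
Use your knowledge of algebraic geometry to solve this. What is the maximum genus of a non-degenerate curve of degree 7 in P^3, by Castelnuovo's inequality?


Castelnuovo's bound: write d - 1 = m(r-1) + epsilon with 0 <= epsilon < r-1.
d - 1 = 7 - 1 = 6
r - 1 = 3 - 1 = 2
6 = 3*2 + 0, so m = 3, epsilon = 0
pi(d, r) = m(m-1)(r-1)/2 + m*epsilon
= 3*2*2/2 + 3*0
= 12/2 + 0
= 6 + 0 = 6

6


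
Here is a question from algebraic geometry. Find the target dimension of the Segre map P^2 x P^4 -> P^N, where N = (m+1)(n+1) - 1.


The Segre embedding maps P^m x P^n into P^N via
all products of coordinates from each factor.
N = (m+1)(n+1) - 1
N = (2+1)(4+1) - 1
N = 3*5 - 1
N = 15 - 1 = 14

14


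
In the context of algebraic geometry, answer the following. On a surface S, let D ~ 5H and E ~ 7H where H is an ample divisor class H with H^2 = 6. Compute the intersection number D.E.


Using bilinearity of the intersection pairing on a surface S:
(aH).(bH) = ab * (H.H)
We have H^2 = 6.
D.E = (5H).(7H) = 5*7*6
= 35*6
= 210

210


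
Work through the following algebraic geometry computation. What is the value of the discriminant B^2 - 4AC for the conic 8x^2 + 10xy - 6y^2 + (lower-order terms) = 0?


The discriminant of a conic Ax^2 + Bxy + Cy^2 + ... = 0 is B^2 - 4AC.
B^2 = 10^2 = 100
4AC = 4*8*(-6) = -192
Discriminant = 100 + 192 = 292

292


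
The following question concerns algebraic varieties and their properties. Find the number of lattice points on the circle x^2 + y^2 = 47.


Systematically check integer values of x where x^2 <= 47.
For each valid x, check if 47 - x^2 is a perfect square.
Total integer solutions found: 0

0


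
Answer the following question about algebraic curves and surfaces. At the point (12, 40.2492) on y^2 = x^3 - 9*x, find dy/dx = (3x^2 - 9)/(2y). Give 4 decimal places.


Using implicit differentiation of y^2 = x^3 - 9*x:
2y * dy/dx = 3x^2 - 9
dy/dx = (3x^2 - 9)/(2y)
Numerator: 3*12^2 - 9 = 423
Denominator: 2*40.2492 = 80.4984
dy/dx = 423/80.4984 = 5.2548

5.2548


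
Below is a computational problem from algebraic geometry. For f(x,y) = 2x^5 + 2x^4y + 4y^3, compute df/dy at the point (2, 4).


df/dy = 2*x^4 + 3*4*y^2
At (2,4): 2*2^4 + 3*4*4^2
= 32 + 192
= 224

224


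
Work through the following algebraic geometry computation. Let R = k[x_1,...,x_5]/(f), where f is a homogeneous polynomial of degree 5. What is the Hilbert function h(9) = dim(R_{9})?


For R = k[x_1,...,x_n]/(f) with f homogeneous of degree e:
The Hilbert series is (1 - t^e)/(1 - t)^n.
So h(d) = C(d+n-1, n-1) - C(d-e+n-1, n-1) for d >= e.
With n=5, e=5, d=9:
C(9+5-1, 5-1) = C(13, 4) = 715
C(9-5+5-1, 5-1) = C(8, 4) = 70
h(9) = 715 - 70 = 645

645


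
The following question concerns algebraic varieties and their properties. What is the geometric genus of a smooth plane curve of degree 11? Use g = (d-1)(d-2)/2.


Using the genus formula for smooth plane curves:
g = (d-1)(d-2)/2
g = (11-1)(11-2)/2
g = 10*9/2
g = 90/2 = 45

45


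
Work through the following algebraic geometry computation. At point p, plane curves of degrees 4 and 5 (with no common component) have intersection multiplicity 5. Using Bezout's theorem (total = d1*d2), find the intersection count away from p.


By Bezout's theorem, the total intersection number is d1 * d2.
Total = 4 * 5 = 20
Intersection multiplicity at p = 5
Remaining intersections = 20 - 5 = 15

15


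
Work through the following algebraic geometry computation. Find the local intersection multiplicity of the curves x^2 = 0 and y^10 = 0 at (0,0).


The intersection multiplicity of V(x^a) and V(y^b) at the origin is:
I(O; V(x^2), V(y^10)) = dim_k(k[x,y]/(x^2, y^10))
A basis for k[x,y]/(x^2, y^10) is the set of monomials x^i * y^j
where 0 <= i < 2 and 0 <= j < 10.
The number of such monomials is 2 * 10 = 20

20


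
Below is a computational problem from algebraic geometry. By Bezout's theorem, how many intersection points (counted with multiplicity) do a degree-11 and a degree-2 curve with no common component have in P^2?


Bezout's theorem states the intersection count equals the product of degrees.
Intersection count = 11 * 2 = 22

22


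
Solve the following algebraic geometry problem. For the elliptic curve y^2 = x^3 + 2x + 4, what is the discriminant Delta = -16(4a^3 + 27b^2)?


Compute each component:
4a^3 = 4*2^3 = 4*8 = 32
27b^2 = 27*4^2 = 27*16 = 432
4a^3 + 27b^2 = 32 + 432 = 464
Delta = -16*464 = -7424

-7424


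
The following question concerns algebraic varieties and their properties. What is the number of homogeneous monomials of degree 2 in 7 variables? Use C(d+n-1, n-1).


The number of degree-2 monomials in 7 variables is C(d+n-1, n-1).
= C(2+7-1, 7-1) = C(8, 6)
= 28

28


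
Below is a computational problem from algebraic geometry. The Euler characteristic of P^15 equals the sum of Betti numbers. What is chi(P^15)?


The complex projective space P^15 has one cell in each even real dimension 0, 2, ..., 30.
The cohomology groups are H^{2k}(P^15) = Z for k = 0,...,15, and 0 otherwise.
Euler characteristic = sum of Betti numbers = 1 per even-dimensional cohomology group.
chi(P^15) = 15 + 1 = 16

16


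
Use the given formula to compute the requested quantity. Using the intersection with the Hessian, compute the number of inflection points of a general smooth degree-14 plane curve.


For a general smooth plane curve C of degree d, the inflection points are
the intersection of C with its Hessian curve, which has degree 3(d-2).
By Bezout, the total intersection number is d * 3(d-2) = 14 * 36 = 504.
For a general curve every flex is ordinary, so each contributes
multiplicity 1 to C·Hess(C), and the number of distinct inflection
points is 3d(d-2).
Inflection points = 3*14*(14-2) = 3*14*12 = 504

504


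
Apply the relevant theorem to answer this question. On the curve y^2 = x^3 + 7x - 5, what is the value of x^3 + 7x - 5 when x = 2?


Compute x^3 + 7x - 5 at x = 2:
x^3 = 2^3 = 8
7*x = 7*2 = 14
Sum: 8 + 14 - 5 = 17

17


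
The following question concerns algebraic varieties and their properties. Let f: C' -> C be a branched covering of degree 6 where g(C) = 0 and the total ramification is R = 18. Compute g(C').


Riemann-Hurwitz formula: 2g' - 2 = d(2g - 2) + R
Given: d = 6, g = 0, R = 18
2g' - 2 = 6*(2*0 - 2) + 18
2g' - 2 = 6*(-2) + 18
2g' - 2 = -12 + 18 = 6
2g' = 8
g' = 4

4


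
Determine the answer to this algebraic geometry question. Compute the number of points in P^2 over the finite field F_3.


P^2(F_3) has (q^(n+1) - 1)/(q - 1) points.
= 3^2 + 3^1 + 3^0
= 9 + 3 + 1
= 13

13


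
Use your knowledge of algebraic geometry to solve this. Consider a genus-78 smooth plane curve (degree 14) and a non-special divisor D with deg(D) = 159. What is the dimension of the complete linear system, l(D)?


First, compute the genus of a smooth plane curve of degree 14:
g = (d-1)(d-2)/2 = (14-1)(14-2)/2 = 78
For a non-special divisor D (i.e., h^1(D) = 0), Riemann-Roch gives:
l(D) = deg(D) - g + 1
Since deg(D) = 159 >= 2g - 1 = 155, D is non-special.
l(D) = 159 - 78 + 1 = 82

82


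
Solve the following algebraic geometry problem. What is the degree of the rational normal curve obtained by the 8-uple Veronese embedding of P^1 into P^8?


The rational normal curve in P^8 is the image of P^1 under the 8-uple Veronese.
A general hyperplane in P^8 pulls back to a degree-8 form on P^1, which has 8 zeros,
so the curve meets a general hyperplane in 8 points. Degree = 8.

8


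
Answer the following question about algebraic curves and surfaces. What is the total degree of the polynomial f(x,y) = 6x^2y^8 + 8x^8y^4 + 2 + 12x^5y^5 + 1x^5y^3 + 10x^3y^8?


Examine each term for its total degree (sum of exponents).
  Term '6x^2y^8' has total degree 2+8 = 10.
  Term '8x^8y^4' has total degree 8+4 = 12.
  Term '2' has total degree 0+0 = 0.
  Term '12x^5y^5' has total degree 5+5 = 10.
  Term '1x^5y^3' has total degree 5+3 = 8.
  Term '10x^3y^8' has total degree 3+8 = 11.
The maximum total degree among all terms is 12.

12


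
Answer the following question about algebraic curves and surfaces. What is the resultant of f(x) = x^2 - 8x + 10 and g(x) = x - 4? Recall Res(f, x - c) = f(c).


For Res(f, x - c), we evaluate f at x = c.
f(4) = 4^2 - 8*4 + 10
= 16 - 32 + 10
= -16 + 10 = -6
Res(f, g) = -6

-6


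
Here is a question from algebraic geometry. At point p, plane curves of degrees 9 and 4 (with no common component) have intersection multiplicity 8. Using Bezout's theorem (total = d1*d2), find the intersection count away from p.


By Bezout's theorem, the total intersection number is d1 * d2.
Total = 9 * 4 = 36
Intersection multiplicity at p = 8
Remaining intersections = 36 - 8 = 28

28


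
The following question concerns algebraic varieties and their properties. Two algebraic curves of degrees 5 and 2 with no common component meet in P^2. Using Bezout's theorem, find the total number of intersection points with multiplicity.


Bezout's theorem states the intersection count equals the product of degrees.
Intersection count = 5 * 2 = 10

10


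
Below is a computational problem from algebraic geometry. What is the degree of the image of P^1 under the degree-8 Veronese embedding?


The Veronese variety v_8(P^1) has degree d^r.
d^r = 8^1 = 8

8


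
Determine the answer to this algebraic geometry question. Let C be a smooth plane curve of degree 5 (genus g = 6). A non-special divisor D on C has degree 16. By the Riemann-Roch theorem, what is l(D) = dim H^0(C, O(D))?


First, compute the genus of a smooth plane curve of degree 5:
g = (d-1)(d-2)/2 = (5-1)(5-2)/2 = 6
For a non-special divisor D (i.e., h^1(D) = 0), Riemann-Roch gives:
l(D) = deg(D) - g + 1
Since deg(D) = 16 >= 2g - 1 = 11, D is non-special.
l(D) = 16 - 6 + 1 = 11

11


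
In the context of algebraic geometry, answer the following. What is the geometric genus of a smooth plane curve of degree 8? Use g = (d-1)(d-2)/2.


Using the genus formula for smooth plane curves:
g = (d-1)(d-2)/2
g = (8-1)(8-2)/2
g = 7*6/2
g = 42/2 = 21

21


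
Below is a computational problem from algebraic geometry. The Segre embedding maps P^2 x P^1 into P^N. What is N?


The Segre embedding maps P^m x P^n into P^N via
all products of coordinates from each factor.
N = (m+1)(n+1) - 1
N = (2+1)(1+1) - 1
N = 3*2 - 1
N = 6 - 1 = 5

5


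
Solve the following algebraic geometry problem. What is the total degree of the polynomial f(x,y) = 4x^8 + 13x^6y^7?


Examine each term for its total degree (sum of exponents).
  Term '4x^8' has total degree 8+0 = 8.
  Term '13x^6y^7' has total degree 6+7 = 13.
The maximum total degree among all terms is 13.

13


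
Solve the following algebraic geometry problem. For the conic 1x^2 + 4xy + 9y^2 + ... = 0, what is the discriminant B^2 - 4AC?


The discriminant of a conic Ax^2 + Bxy + Cy^2 + ... = 0 is B^2 - 4AC.
B^2 = 4^2 = 16
4AC = 4*1*9 = 36
Discriminant = 16 - 36 = -20

-20


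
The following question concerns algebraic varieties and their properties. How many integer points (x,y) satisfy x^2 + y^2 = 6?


Systematically check integer values of x where x^2 <= 6.
For each valid x, check if 6 - x^2 is a perfect square.
Total integer solutions found: 0

0


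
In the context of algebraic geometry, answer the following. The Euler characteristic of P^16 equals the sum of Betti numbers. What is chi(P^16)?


The complex projective space P^16 has one cell in each even real dimension 0, 2, ..., 32.
The cohomology groups are H^{2k}(P^16) = Z for k = 0,...,16, and 0 otherwise.
Euler characteristic = sum of Betti numbers = 1 per even-dimensional cohomology group.
chi(P^16) = 16 + 1 = 17

17


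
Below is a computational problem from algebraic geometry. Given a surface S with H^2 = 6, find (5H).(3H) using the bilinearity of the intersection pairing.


Using bilinearity of the intersection pairing on a surface S:
(aH).(bH) = ab * (H.H)
We have H^2 = 6.
D.E = (5H).(3H) = 5*3*6
= 15*6
= 90

90


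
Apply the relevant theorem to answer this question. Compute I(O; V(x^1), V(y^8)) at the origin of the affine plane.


The intersection multiplicity of V(x^a) and V(y^b) at the origin is:
I(O; V(x^1), V(y^8)) = dim_k(k[x,y]/(x^1, y^8))
A basis for k[x,y]/(x^1, y^8) is the set of monomials x^i * y^j
where 0 <= i < 1 and 0 <= j < 8.
The number of such monomials is 1 * 8 = 8

8


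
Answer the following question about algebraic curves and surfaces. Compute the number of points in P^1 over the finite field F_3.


P^1(F_3) has (q^(n+1) - 1)/(q - 1) points.
= 3^1 + 3^0
= 3 + 1
= 4

4


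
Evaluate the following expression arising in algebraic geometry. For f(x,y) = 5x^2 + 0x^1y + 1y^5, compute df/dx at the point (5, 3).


df/dx = 2*5*x^1 + 1*0*x^0*y
At (5,3): 2*5*5^1 + 1*0*5^0*3
= 50 + 0
= 50

50


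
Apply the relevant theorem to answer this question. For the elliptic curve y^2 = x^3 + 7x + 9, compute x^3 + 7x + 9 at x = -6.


Compute x^3 + 7x + 9 at x = -6:
x^3 = (-6)^3 = -216
7*x = 7*(-6) = -42
Sum: -216 - 42 + 9 = -249

-249


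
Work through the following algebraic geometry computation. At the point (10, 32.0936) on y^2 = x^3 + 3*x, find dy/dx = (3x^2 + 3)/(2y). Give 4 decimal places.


Using implicit differentiation of y^2 = x^3 + 3*x:
2y * dy/dx = 3x^2 + 3
dy/dx = (3x^2 + 3)/(2y)
Numerator: 3*10^2 + 3 = 303
Denominator: 2*32.0936 = 64.1872
dy/dx = 303/64.1872 = 4.7206

4.7206


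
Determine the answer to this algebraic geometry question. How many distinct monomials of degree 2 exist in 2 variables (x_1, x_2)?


The number of degree-2 monomials in 2 variables is C(d+n-1, n-1).
= C(2+2-1, 2-1) = C(3, 1)
= 3

3


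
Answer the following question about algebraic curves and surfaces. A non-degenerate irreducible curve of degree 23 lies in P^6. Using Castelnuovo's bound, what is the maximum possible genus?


Castelnuovo's bound: write d - 1 = m(r-1) + epsilon with 0 <= epsilon < r-1.
d - 1 = 23 - 1 = 22
r - 1 = 6 - 1 = 5
22 = 4*5 + 2, so m = 4, epsilon = 2
pi(d, r) = m(m-1)(r-1)/2 + m*epsilon
= 4*3*5/2 + 4*2
= 60/2 + 8
= 30 + 8 = 38

38


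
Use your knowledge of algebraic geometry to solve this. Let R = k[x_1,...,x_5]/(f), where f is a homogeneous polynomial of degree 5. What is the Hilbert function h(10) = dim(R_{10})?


For R = k[x_1,...,x_n]/(f) with f homogeneous of degree e:
The Hilbert series is (1 - t^e)/(1 - t)^n.
So h(d) = C(d+n-1, n-1) - C(d-e+n-1, n-1) for d >= e.
With n=5, e=5, d=10:
C(10+5-1, 5-1) = C(14, 4) = 1001
C(10-5+5-1, 5-1) = C(9, 4) = 126
h(10) = 1001 - 126 = 875

875


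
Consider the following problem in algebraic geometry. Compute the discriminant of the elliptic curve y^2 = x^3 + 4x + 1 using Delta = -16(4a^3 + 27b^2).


Compute each component:
4a^3 = 4*4^3 = 4*64 = 256
27b^2 = 27*1^2 = 27*1 = 27
4a^3 + 27b^2 = 256 + 27 = 283
Delta = -16*283 = -4528

-4528


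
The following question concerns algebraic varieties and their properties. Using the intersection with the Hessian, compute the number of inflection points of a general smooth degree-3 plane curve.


For a general smooth plane curve C of degree d, the inflection points are
the intersection of C with its Hessian curve, which has degree 3(d-2).
By Bezout, the total intersection number is d * 3(d-2) = 3 * 3 = 9.
For a general curve every flex is ordinary, so each contributes
multiplicity 1 to C·Hess(C), and the number of distinct inflection
points is 3d(d-2).
Inflection points = 3*3*(3-2) = 3*3*1 = 9

9


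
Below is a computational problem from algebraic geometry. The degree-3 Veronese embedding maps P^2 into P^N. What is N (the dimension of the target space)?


The Veronese embedding v_d: P^n -> P^N maps each point to all
degree-d monomials in n+1 homogeneous coordinates.
N = C(n+d, d) - 1
N = C(2+3, 3) - 1
N = C(5, 3) - 1
C(5, 3) = 10
N = 10 - 1 = 9

9


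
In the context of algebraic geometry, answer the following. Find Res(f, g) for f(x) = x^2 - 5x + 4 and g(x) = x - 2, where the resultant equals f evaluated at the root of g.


For Res(f, x - c), we evaluate f at x = c.
f(2) = 2^2 - 5*2 + 4
= 4 - 10 + 4
= -6 + 4 = -2
Res(f, g) = -2

-2


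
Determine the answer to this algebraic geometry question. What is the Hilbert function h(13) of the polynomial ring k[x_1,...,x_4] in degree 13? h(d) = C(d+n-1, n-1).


The Hilbert function for the polynomial ring in 4 variables is:
h(d) = C(d+n-1, n-1)
h(13) = C(13+4-1, 4-1) = C(16, 3)
= 16! / (3! * 13!)
= 560

560


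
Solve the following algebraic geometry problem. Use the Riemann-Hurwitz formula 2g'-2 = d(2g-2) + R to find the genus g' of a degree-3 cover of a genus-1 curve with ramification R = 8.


Riemann-Hurwitz formula: 2g' - 2 = d(2g - 2) + R
Given: d = 3, g = 1, R = 8
2g' - 2 = 3*(2*1 - 2) + 8
2g' - 2 = 3*0 + 8
2g' - 2 = 0 + 8 = 8
2g' = 10
g' = 5

5


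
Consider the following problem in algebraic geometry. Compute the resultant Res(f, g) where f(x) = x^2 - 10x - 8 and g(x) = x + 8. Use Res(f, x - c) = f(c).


For Res(f, x - c), we evaluate f at x = c.
f(-8) = (-8)^2 - 10*(-8) - 8
= 64 + 80 - 8
= 144 - 8 = 136
Res(f, g) = 136

136


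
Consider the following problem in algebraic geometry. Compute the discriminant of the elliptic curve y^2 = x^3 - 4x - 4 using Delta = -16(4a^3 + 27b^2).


Compute each component:
4a^3 = 4*(-4)^3 = 4*(-64) = -256
27b^2 = 27*(-4)^2 = 27*16 = 432
4a^3 + 27b^2 = -256 + 432 = 176
Delta = -16*176 = -2816

-2816


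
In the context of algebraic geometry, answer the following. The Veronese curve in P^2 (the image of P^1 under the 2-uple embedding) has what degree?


The rational normal curve in P^2 is the image of P^1 under the 2-uple Veronese.
A general hyperplane in P^2 pulls back to a degree-2 form on P^1, which has 2 zeros,
so the curve meets a general hyperplane in 2 points. Degree = 2.

2


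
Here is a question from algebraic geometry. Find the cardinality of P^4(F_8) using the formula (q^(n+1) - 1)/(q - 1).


P^4(F_8) has (q^(n+1) - 1)/(q - 1) points.
= 8^4 + 8^3 + 8^2 + 8^1 + 8^0
= 4096 + 512 + 64 + 8 + 1
= 4681

4681


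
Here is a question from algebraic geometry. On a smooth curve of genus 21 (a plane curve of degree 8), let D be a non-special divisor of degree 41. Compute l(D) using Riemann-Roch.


First, compute the genus of a smooth plane curve of degree 8:
g = (d-1)(d-2)/2 = (8-1)(8-2)/2 = 21
For a non-special divisor D (i.e., h^1(D) = 0), Riemann-Roch gives:
l(D) = deg(D) - g + 1
Since deg(D) = 41 >= 2g - 1 = 41, D is non-special.
l(D) = 41 - 21 + 1 = 21

21


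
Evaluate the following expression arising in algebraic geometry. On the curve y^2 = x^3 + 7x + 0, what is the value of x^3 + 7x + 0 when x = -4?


Compute x^3 + 7x + 0 at x = -4:
x^3 = (-4)^3 = -64
7*x = 7*(-4) = -28
Sum: -64 - 28 + 0 = -92

-92


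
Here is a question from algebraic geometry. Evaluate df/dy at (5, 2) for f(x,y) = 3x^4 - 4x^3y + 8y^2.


df/dy = (-4)*x^3 + 2*8*y^1
At (5,2): (-4)*5^3 + 2*8*2^1
= -500 + 32
= -468

-468


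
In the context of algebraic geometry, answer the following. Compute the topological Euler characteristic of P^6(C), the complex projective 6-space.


The complex projective space P^6 has one cell in each even real dimension 0, 2, ..., 12.
The cohomology groups are H^{2k}(P^6) = Z for k = 0,...,6, and 0 otherwise.
Euler characteristic = sum of Betti numbers = 1 per even-dimensional cohomology group.
chi(P^6) = 6 + 1 = 7

7


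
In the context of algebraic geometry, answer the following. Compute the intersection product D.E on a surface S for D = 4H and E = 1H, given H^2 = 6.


Using bilinearity of the intersection pairing on a surface S:
(aH).(bH) = ab * (H.H)
We have H^2 = 6.
D.E = (4H).(1H) = 4*1*6
= 4*6
= 24

24


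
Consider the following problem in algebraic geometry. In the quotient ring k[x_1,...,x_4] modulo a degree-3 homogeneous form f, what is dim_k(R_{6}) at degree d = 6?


For R = k[x_1,...,x_n]/(f) with f homogeneous of degree e:
The Hilbert series is (1 - t^e)/(1 - t)^n.
So h(d) = C(d+n-1, n-1) - C(d-e+n-1, n-1) for d >= e.
With n=4, e=3, d=6:
C(6+4-1, 4-1) = C(9, 3) = 84
C(6-3+4-1, 4-1) = C(6, 3) = 20
h(6) = 84 - 20 = 64

64


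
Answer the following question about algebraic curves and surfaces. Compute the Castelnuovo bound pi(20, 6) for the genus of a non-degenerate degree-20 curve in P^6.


Castelnuovo's bound: write d - 1 = m(r-1) + epsilon with 0 <= epsilon < r-1.
d - 1 = 20 - 1 = 19
r - 1 = 6 - 1 = 5
19 = 3*5 + 4, so m = 3, epsilon = 4
pi(d, r) = m(m-1)(r-1)/2 + m*epsilon
= 3*2*5/2 + 3*4
= 30/2 + 12
= 15 + 12 = 27

27


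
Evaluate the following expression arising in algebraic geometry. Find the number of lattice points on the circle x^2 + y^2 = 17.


Systematically check integer values of x where x^2 <= 17.
For each valid x, check if 17 - x^2 is a perfect square.
x=1: 17 - 1 = 16, sqrt = 4 (valid)
x=4: 17 - 16 = 1, sqrt = 1 (valid)
Total integer solutions found: 8

8


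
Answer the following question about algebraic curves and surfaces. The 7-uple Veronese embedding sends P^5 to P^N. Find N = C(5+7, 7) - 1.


The Veronese embedding v_d: P^n -> P^N maps each point to all
degree-d monomials in n+1 homogeneous coordinates.
N = C(n+d, d) - 1
N = C(5+7, 7) - 1
N = C(12, 7) - 1
C(12, 7) = 792
N = 792 - 1 = 791

791


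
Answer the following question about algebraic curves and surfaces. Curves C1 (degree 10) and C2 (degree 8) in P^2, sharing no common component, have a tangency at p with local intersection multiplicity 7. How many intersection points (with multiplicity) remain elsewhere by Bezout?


By Bezout's theorem, the total intersection number is d1 * d2.
Total = 10 * 8 = 80
Intersection multiplicity at p = 7
Remaining intersections = 80 - 7 = 73

73


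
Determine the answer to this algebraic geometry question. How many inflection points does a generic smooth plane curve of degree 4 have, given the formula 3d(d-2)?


For a general smooth plane curve C of degree d, the inflection points are
the intersection of C with its Hessian curve, which has degree 3(d-2).
By Bezout, the total intersection number is d * 3(d-2) = 4 * 6 = 24.
For a general curve every flex is ordinary, so each contributes
multiplicity 1 to C·Hess(C), and the number of distinct inflection
points is 3d(d-2).
Inflection points = 3*4*(4-2) = 3*4*2 = 24

24


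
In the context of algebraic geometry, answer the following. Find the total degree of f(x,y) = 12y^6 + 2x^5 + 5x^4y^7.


Examine each term for its total degree (sum of exponents).
  Term '12y^6' has total degree 0+6 = 6.
  Term '2x^5' has total degree 5+0 = 5.
  Term '5x^4y^7' has total degree 4+7 = 11.
The maximum total degree among all terms is 11.

11


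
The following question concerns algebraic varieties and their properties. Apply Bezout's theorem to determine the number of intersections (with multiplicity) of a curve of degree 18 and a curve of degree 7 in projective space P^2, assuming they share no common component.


Bezout's theorem states the intersection count equals the product of degrees.
Intersection count = 18 * 7 = 126

126


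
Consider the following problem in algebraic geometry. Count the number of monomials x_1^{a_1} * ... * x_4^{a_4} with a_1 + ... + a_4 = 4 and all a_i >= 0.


The number of degree-4 monomials in 4 variables is C(d+n-1, n-1).
= C(4+4-1, 4-1) = C(7, 3)
= 35

35


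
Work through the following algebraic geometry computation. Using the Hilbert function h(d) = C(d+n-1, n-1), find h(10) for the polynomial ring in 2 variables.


The Hilbert function for the polynomial ring in 2 variables is:
h(d) = C(d+n-1, n-1)
h(10) = C(10+2-1, 2-1) = C(11, 1)
= 11! / (1! * 10!)
= 11

11


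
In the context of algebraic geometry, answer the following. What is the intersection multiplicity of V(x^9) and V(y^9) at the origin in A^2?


The intersection multiplicity of V(x^a) and V(y^b) at the origin is:
I(O; V(x^9), V(y^9)) = dim_k(k[x,y]/(x^9, y^9))
A basis for k[x,y]/(x^9, y^9) is the set of monomials x^i * y^j
where 0 <= i < 9 and 0 <= j < 9.
The number of such monomials is 9 * 9 = 81

81


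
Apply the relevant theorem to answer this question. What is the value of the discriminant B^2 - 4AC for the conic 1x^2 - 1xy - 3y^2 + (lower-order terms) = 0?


The discriminant of a conic Ax^2 + Bxy + Cy^2 + ... = 0 is B^2 - 4AC.
B^2 = (-1)^2 = 1
4AC = 4*1*(-3) = -12
Discriminant = 1 + 12 = 13

13


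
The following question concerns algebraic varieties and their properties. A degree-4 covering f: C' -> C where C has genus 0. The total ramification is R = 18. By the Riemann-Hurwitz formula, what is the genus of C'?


Riemann-Hurwitz formula: 2g' - 2 = d(2g - 2) + R
Given: d = 4, g = 0, R = 18
2g' - 2 = 4*(2*0 - 2) + 18
2g' - 2 = 4*(-2) + 18
2g' - 2 = -8 + 18 = 10
2g' = 12
g' = 6

6


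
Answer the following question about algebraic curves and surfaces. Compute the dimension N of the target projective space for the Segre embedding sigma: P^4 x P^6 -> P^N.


The Segre embedding maps P^m x P^n into P^N via
all products of coordinates from each factor.
N = (m+1)(n+1) - 1
N = (4+1)(6+1) - 1
N = 5*7 - 1
N = 35 - 1 = 34

34


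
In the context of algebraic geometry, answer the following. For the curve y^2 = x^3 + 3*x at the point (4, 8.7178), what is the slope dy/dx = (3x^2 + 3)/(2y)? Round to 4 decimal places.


Using implicit differentiation of y^2 = x^3 + 3*x:
2y * dy/dx = 3x^2 + 3
dy/dx = (3x^2 + 3)/(2y)
Numerator: 3*4^2 + 3 = 51
Denominator: 2*8.7178 = 17.4356
dy/dx = 51/17.4356 = 2.9250

2.9250


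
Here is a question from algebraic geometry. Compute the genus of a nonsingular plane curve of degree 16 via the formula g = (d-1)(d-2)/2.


Using the genus formula for smooth plane curves:
g = (d-1)(d-2)/2
g = (16-1)(16-2)/2
g = 15*14/2
g = 210/2 = 105

105


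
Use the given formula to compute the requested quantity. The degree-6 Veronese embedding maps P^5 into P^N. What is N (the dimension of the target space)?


The Veronese embedding v_d: P^n -> P^N maps each point to all
degree-d monomials in n+1 homogeneous coordinates.
N = C(n+d, d) - 1
N = C(5+6, 6) - 1
N = C(11, 6) - 1
C(11, 6) = 462
N = 462 - 1 = 461

461


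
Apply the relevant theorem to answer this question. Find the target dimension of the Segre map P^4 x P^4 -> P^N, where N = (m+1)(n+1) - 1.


The Segre embedding maps P^m x P^n into P^N via
all products of coordinates from each factor.
N = (m+1)(n+1) - 1
N = (4+1)(4+1) - 1
N = 5*5 - 1
N = 25 - 1 = 24

24


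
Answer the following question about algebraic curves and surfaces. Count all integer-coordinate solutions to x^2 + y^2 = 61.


Systematically check integer values of x where x^2 <= 61.
For each valid x, check if 61 - x^2 is a perfect square.
x=5: 61 - 25 = 36, sqrt = 6 (valid)
x=6: 61 - 36 = 25, sqrt = 5 (valid)
Total integer solutions found: 8

8


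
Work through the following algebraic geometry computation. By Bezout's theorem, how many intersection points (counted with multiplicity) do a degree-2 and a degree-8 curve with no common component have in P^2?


Bezout's theorem states the intersection count equals the product of degrees.
Intersection count = 2 * 8 = 16

16


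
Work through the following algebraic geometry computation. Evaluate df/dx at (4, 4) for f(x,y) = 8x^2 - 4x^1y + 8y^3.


df/dx = 2*8*x^1 + 1*(-4)*x^0*y
At (4,4): 2*8*4^1 + 1*(-4)*4^0*4
= 64 - 16
= 48

48


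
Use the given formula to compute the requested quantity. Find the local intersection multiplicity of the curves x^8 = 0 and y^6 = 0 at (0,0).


The intersection multiplicity of V(x^a) and V(y^b) at the origin is:
I(O; V(x^8), V(y^6)) = dim_k(k[x,y]/(x^8, y^6))
A basis for k[x,y]/(x^8, y^6) is the set of monomials x^i * y^j
where 0 <= i < 8 and 0 <= j < 6.
The number of such monomials is 8 * 6 = 48

48


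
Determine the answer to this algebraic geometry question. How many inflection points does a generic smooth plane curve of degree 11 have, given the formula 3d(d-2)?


For a general smooth plane curve C of degree d, the inflection points are
the intersection of C with its Hessian curve, which has degree 3(d-2).
By Bezout, the total intersection number is d * 3(d-2) = 11 * 27 = 297.
For a general curve every flex is ordinary, so each contributes
multiplicity 1 to C·Hess(C), and the number of distinct inflection
points is 3d(d-2).
Inflection points = 3*11*(11-2) = 3*11*9 = 297

297


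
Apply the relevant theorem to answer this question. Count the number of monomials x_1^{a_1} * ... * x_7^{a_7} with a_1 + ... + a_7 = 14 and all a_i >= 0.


The number of degree-14 monomials in 7 variables is C(d+n-1, n-1).
= C(14+7-1, 7-1) = C(20, 6)
= 38760

38760


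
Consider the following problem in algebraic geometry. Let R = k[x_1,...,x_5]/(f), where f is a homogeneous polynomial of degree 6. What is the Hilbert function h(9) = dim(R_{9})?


For R = k[x_1,...,x_n]/(f) with f homogeneous of degree e:
The Hilbert series is (1 - t^e)/(1 - t)^n.
So h(d) = C(d+n-1, n-1) - C(d-e+n-1, n-1) for d >= e.
With n=5, e=6, d=9:
C(9+5-1, 5-1) = C(13, 4) = 715
C(9-6+5-1, 5-1) = C(7, 4) = 35
h(9) = 715 - 35 = 680

680


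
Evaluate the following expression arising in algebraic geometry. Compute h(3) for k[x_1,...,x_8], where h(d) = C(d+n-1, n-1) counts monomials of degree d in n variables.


The Hilbert function for the polynomial ring in 8 variables is:
h(d) = C(d+n-1, n-1)
h(3) = C(3+8-1, 8-1) = C(10, 7)
= 10! / (7! * 3!)
= 120

120


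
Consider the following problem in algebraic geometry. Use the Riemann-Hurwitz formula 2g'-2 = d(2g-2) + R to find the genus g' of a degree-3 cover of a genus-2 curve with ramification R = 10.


Riemann-Hurwitz formula: 2g' - 2 = d(2g - 2) + R
Given: d = 3, g = 2, R = 10
2g' - 2 = 3*(2*2 - 2) + 10
2g' - 2 = 3*2 + 10
2g' - 2 = 6 + 10 = 16
2g' = 18
g' = 9

9


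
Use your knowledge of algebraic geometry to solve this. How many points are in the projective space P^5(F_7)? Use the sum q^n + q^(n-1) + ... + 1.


P^5(F_7) has (q^(n+1) - 1)/(q - 1) points.
= 7^5 + 7^4 + 7^3 + 7^2 + 7^1 + 7^0
= 16807 + 2401 + 343 + 49 + 7 + 1
= 19608

19608


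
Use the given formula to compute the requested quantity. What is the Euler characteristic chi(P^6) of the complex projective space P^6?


The complex projective space P^6 has one cell in each even real dimension 0, 2, ..., 12.
The cohomology groups are H^{2k}(P^6) = Z for k = 0,...,6, and 0 otherwise.
Euler characteristic = sum of Betti numbers = 1 per even-dimensional cohomology group.
chi(P^6) = 6 + 1 = 7

7


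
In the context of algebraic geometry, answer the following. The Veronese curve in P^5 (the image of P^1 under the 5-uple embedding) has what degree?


The rational normal curve in P^5 is the image of P^1 under the 5-uple Veronese.
A general hyperplane in P^5 pulls back to a degree-5 form on P^1, which has 5 zeros,
so the curve meets a general hyperplane in 5 points. Degree = 5.

5


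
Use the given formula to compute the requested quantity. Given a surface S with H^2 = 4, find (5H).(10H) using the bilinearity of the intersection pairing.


Using bilinearity of the intersection pairing on a surface S:
(aH).(bH) = ab * (H.H)
We have H^2 = 4.
D.E = (5H).(10H) = 5*10*4
= 50*4
= 200

200


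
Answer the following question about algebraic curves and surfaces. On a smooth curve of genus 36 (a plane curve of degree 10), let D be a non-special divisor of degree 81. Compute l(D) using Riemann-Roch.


First, compute the genus of a smooth plane curve of degree 10:
g = (d-1)(d-2)/2 = (10-1)(10-2)/2 = 36
For a non-special divisor D (i.e., h^1(D) = 0), Riemann-Roch gives:
l(D) = deg(D) - g + 1
Since deg(D) = 81 >= 2g - 1 = 71, D is non-special.
l(D) = 81 - 36 + 1 = 46

46


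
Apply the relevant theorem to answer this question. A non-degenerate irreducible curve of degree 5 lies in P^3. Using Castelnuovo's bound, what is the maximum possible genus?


Castelnuovo's bound: write d - 1 = m(r-1) + epsilon with 0 <= epsilon < r-1.
d - 1 = 5 - 1 = 4
r - 1 = 3 - 1 = 2
4 = 2*2 + 0, so m = 2, epsilon = 0
pi(d, r) = m(m-1)(r-1)/2 + m*epsilon
= 2*1*2/2 + 2*0
= 4/2 + 0
= 2 + 0 = 2

2


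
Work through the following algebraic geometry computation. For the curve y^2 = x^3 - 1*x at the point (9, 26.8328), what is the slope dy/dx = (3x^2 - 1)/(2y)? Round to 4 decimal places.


Using implicit differentiation of y^2 = x^3 - 1*x:
2y * dy/dx = 3x^2 - 1
dy/dx = (3x^2 - 1)/(2y)
Numerator: 3*9^2 - 1 = 242
Denominator: 2*26.8328 = 53.6656
dy/dx = 242/53.6656 = 4.5094

4.5094


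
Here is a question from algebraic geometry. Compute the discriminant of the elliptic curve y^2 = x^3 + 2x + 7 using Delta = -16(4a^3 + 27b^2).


Compute each component:
4a^3 = 4*2^3 = 4*8 = 32
27b^2 = 27*7^2 = 27*49 = 1323
4a^3 + 27b^2 = 32 + 1323 = 1355
Delta = -16*1355 = -21680

-21680


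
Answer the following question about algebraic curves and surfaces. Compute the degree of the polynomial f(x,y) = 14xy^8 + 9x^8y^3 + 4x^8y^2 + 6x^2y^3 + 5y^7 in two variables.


Examine each term for its total degree (sum of exponents).
  Term '14xy^8' has total degree 1+8 = 9.
  Term '9x^8y^3' has total degree 8+3 = 11.
  Term '4x^8y^2' has total degree 8+2 = 10.
  Term '6x^2y^3' has total degree 2+3 = 5.
  Term '5y^7' has total degree 0+7 = 7.
The maximum total degree among all terms is 11.

11


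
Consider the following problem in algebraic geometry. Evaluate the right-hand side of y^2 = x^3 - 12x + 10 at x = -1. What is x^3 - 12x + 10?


Compute x^3 - 12x + 10 at x = -1:
x^3 = (-1)^3 = -1
(-12)*x = (-12)*(-1) = 12
Sum: -1 + 12 + 10 = 21

21


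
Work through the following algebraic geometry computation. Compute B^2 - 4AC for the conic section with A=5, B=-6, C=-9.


The discriminant of a conic Ax^2 + Bxy + Cy^2 + ... = 0 is B^2 - 4AC.
B^2 = (-6)^2 = 36
4AC = 4*5*(-9) = -180
Discriminant = 36 + 180 = 216

216


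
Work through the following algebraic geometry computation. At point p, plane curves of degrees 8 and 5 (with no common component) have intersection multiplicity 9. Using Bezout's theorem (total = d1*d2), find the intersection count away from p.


By Bezout's theorem, the total intersection number is d1 * d2.
Total = 8 * 5 = 40
Intersection multiplicity at p = 9
Remaining intersections = 40 - 9 = 31

31


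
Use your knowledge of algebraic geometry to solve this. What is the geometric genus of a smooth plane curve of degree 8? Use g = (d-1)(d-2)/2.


Using the genus formula for smooth plane curves:
g = (d-1)(d-2)/2
g = (8-1)(8-2)/2
g = 7*6/2
g = 42/2 = 21

21


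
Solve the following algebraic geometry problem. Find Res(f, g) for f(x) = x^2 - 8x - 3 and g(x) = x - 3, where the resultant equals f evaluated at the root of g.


For Res(f, x - c), we evaluate f at x = c.
f(3) = 3^2 - 8*3 - 3
= 9 - 24 - 3
= -15 - 3 = -18
Res(f, g) = -18

-18


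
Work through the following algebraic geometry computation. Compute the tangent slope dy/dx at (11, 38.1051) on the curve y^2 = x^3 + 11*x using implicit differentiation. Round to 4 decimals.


Using implicit differentiation of y^2 = x^3 + 11*x:
2y * dy/dx = 3x^2 + 11
dy/dx = (3x^2 + 11)/(2y)
Numerator: 3*11^2 + 11 = 374
Denominator: 2*38.1051 = 76.2102
dy/dx = 374/76.2102 = 4.9075

4.9075


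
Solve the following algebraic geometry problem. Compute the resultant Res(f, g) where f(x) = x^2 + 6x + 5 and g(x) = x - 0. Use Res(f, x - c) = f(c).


For Res(f, x - c), we evaluate f at x = c.
f(0) = 0^2 + 6*0 + 5
= 0 + 0 + 5
= 0 + 5 = 5
Res(f, g) = 5

5


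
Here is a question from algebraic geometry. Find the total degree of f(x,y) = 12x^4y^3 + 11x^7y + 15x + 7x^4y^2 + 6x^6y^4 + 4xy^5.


Examine each term for its total degree (sum of exponents).
  Term '12x^4y^3' has total degree 4+3 = 7.
  Term '11x^7y' has total degree 7+1 = 8.
  Term '15x' has total degree 1+0 = 1.
  Term '7x^4y^2' has total degree 4+2 = 6.
  Term '6x^6y^4' has total degree 6+4 = 10.
  Term '4xy^5' has total degree 1+5 = 6.
The maximum total degree among all terms is 10.

10
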